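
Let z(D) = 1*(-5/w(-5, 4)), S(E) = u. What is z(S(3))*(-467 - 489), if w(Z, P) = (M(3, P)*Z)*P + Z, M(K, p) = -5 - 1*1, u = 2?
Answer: 956/23 ≈ 41.565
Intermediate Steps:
M(K, p) = -6 (M(K, p) = -5 - 1 = -6)
S(E) = 2
w(Z, P) = Z - 6*P*Z (w(Z, P) = (-6*Z)*P + Z = -6*P*Z + Z = Z - 6*P*Z)
z(D) = -1/23 (z(D) = 1*(-5*(-1/(5*(1 - 6*4)))) = 1*(-5*(-1/(5*(1 - 24)))) = 1*(-5/((-5*(-23)))) = 1*(-5/115) = 1*(-5*1/115) = 1*(-1/23) = -1/23)
z(S(3))*(-467 - 489) = -(-467 - 489)/23 = -1/23*(-956) = 956/23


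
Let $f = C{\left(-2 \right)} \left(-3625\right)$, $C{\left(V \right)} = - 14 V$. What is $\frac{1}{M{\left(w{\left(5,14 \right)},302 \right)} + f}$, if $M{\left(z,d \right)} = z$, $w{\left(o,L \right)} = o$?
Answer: $- \frac{1}{101495} \approx -9.8527 \cdot 10^{-6}$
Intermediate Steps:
$f = -101500$ ($f = \left(-14\right) \left(-2\right) \left(-3625\right) = 28 \left(-3625\right) = -101500$)
$\frac{1}{M{\left(w{\left(5,14 \right)},302 \right)} + f} = \frac{1}{5 - 101500} = \frac{1}{-101495} = - \frac{1}{101495}$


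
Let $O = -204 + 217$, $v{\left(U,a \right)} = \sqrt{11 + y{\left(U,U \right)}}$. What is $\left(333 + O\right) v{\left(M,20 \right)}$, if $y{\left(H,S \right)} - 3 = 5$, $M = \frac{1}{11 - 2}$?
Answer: $346 \sqrt{19} \approx 1508.2$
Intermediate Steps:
$M = \frac{1}{9}$ ($M = \frac{1}{11 - 2} = \frac{1}{9} \approx 0.11111$)
$y{\left(H,S \right)} = 8$ ($y{\left(H,S \right)} = 3 + 5 = 8$)
$v{\left(U,a \right)} = \sqrt{19}$ ($v{\left(U,a \right)} = \sqrt{11 + 8} = \sqrt{19}$)
$O = 13$
$\left(333 + O\right) v{\left(M,20 \right)} = \left(333 + 13\right) \sqrt{19} = 346 \sqrt{19}$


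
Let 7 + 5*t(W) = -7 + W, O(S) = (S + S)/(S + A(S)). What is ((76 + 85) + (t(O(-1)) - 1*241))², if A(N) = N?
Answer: 170569/25 ≈ 6822.8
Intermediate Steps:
O(S) = 1 (O(S) = (S + S)/(S + S) = (2*S)/((2*S)) = (2*S)*(1/(2*S)) = 1)
t(W) = -14/5 + W/5 (t(W) = -7/5 + (-7 + W)/5 = -7/5 + (-7/5 + W/5) = -14/5 + W/5)
((76 + 85) + (t(O(-1)) - 1*241))² = ((76 + 85) + ((-14/5 + (⅕)*1) - 1*241))² = (161 + ((-14/5 + ⅕) - 241))² = (161 + (-13/5 - 241))² = (161 - 1218/5)² = (-413/5)² = 170569/25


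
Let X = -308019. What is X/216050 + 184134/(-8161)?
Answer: -42295893759/1763184050 ≈ -23.988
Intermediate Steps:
X/216050 + 184134/(-8161) = -308019/216050 + 184134/(-8161) = -308019*1/216050 + 184134*(-1/8161) = -308019/216050 - 184134/8161 = -42295893759/1763184050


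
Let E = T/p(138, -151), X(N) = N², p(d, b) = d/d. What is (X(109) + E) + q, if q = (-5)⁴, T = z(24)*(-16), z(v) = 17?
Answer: 12234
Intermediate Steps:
p(d, b) = 1
T = -272 (T = 17*(-16) = -272)
q = 625
E = -272 (E = -272/1 = -272*1 = -272)
(X(109) + E) + q = (109² - 272) + 625 = (11881 - 272) + 625 = 11609 + 625 = 12234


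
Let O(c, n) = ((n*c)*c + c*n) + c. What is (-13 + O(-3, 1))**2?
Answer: 100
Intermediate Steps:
O(c, n) = c + c*n + n*c**2 (O(c, n) = ((c*n)*c + c*n) + c = (n*c**2 + c*n) + c = (c*n + n*c**2) + c = c + c*n + n*c**2)
(-13 + O(-3, 1))**2 = (-13 - 3*(1 + 1 - 3*1))**2 = (-13 - 3*(1 + 1 - 3))**2 = (-13 - 3*(-1))**2 = (-13 + 3)**2 = (-10)**2 = 100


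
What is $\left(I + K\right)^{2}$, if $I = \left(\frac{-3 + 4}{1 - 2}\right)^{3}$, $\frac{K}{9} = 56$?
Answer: $253009$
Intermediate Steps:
$K = 504$ ($K = 9 \cdot 56 = 504$)
$I = -1$ ($I = \left(1 \frac{1}{-1}\right)^{3} = \left(1 \left(-1\right)\right)^{3} = \left(-1\right)^{3} = -1$)
$\left(I + K\right)^{2} = \left(-1 + 504\right)^{2} = 503^{2} = 253009$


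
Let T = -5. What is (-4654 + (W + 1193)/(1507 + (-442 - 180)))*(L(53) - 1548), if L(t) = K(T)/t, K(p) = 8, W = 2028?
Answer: 337624818484/46905 ≈ 7.1981e+6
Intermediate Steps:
L(t) = 8/t
(-4654 + (W + 1193)/(1507 + (-442 - 180)))*(L(53) - 1548) = (-4654 + (2028 + 1193)/(1507 + (-442 - 180)))*(8/53 - 1548) = (-4654 + 3221/(1507 - 622))*(8*(1/53) - 1548) = (-4654 + 3221/885)*(8/53 - 1548) = (-4654 + 3221*(1/885))*(-82036/53) = (-4654 + 3221/885)*(-82036/53) = -4115569/885*(-82036/53) = 337624818484/46905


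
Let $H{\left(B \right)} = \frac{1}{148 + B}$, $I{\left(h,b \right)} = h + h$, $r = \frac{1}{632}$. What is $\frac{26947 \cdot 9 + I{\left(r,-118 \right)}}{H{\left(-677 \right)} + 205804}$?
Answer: $\frac{40541115301}{34403019540} \approx 1.1784$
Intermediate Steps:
$r = \frac{1}{632} \approx 0.0015823$
$I{\left(h,b \right)} = 2 h$
$\frac{26947 \cdot 9 + I{\left(r,-118 \right)}}{H{\left(-677 \right)} + 205804} = \frac{26947 \cdot 9 + 2 \cdot \frac{1}{632}}{\frac{1}{148 - 677} + 205804} = \frac{242523 + \frac{1}{316}}{\frac{1}{-529} + 205804} = \frac{76637269}{316 \left(- \frac{1}{529} + 205804\right)} = \frac{76637269}{316 \cdot \frac{108870315}{529}} = \frac{76637269}{316} \cdot \frac{529}{108870315} = \frac{40541115301}{34403019540}$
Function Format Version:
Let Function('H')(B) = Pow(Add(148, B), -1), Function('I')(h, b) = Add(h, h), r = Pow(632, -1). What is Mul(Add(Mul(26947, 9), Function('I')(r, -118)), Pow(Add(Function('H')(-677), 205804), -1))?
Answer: Rational(40541115301, 34403019540) ≈ 1.1784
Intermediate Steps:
r = Rational(1, 632) ≈ 0.0015823
Function('I')(h, b) = Mul(2, h)
Mul(Add(Mul(26947, 9), Function('I')(r, -118)), Pow(Add(Function('H')(-677), 205804), -1)) = Mul(Add(Mul(26947, 9), Mul(2, Rational(1, 632))), Pow(Add(Pow(Add(148, -677), -1), 205804), -1)) = Mul(Add(242523, Rational(1, 316)), Pow(Add(Pow(-529, -1), 205804), -1)) = Mul(Rational(76637269, 316), Pow(Add(Rational(-1, 529), 205804), -1)) = Mul(Rational(76637269, 316), Pow(Rational(108870315, 529), -1)) = Mul(Rational(76637269, 316), Rational(529, 108870315)) = Rational(40541115301, 34403019540)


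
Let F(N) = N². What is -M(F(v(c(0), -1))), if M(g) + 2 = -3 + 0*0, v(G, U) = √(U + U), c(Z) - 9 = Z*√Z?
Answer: 5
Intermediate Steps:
c(Z) = 9 + Z^(3/2) (c(Z) = 9 + Z*√Z = 9 + Z^(3/2))
v(G, U) = √2*√U (v(G, U) = √(2*U) = √2*√U)
M(g) = -5 (M(g) = -2 + (-3 + 0*0) = -2 + (-3 + 0) = -2 - 3 = -5)
-M(F(v(c(0), -1))) = -1*(-5) = 5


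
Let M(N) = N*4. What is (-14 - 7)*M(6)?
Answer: -504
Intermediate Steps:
M(N) = 4*N
(-14 - 7)*M(6) = (-14 - 7)*(4*6) = -21*24 = -504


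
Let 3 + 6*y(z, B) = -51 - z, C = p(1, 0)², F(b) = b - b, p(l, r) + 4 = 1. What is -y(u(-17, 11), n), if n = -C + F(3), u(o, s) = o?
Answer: 37/6 ≈ 6.1667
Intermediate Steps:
p(l, r) = -3 (p(l, r) = -4 + 1 = -3)
F(b) = 0
C = 9 (C = (-3)² = 9)
n = -9 (n = -1*9 + 0 = -9 + 0 = -9)
y(z, B) = -9 - z/6 (y(z, B) = -½ + (-51 - z)/6 = -½ + (-17/2 - z/6) = -9 - z/6)
-y(u(-17, 11), n) = -(-9 - ⅙*(-17)) = -(-9 + 17/6) = -1*(-37/6) = 37/6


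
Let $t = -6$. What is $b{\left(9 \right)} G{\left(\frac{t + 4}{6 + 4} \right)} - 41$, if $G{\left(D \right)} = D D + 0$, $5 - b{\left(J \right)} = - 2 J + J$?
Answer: $- \frac{1011}{25} \approx -40.44$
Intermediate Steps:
$b{\left(J \right)} = 5 + J$ ($b{\left(J \right)} = 5 - \left(- 2 J + J\right) = 5 - - J = 5 + J$)
$G{\left(D \right)} = D^{2}$ ($G{\left(D \right)} = D^{2} + 0 = D^{2}$)
$b{\left(9 \right)} G{\left(\frac{t + 4}{6 + 4} \right)} - 41 = \left(5 + 9\right) \left(\frac{-6 + 4}{6 + 4}\right)^{2} - 41 = 14 \left(- \frac{2}{10}\right)^{2} - 41 = 14 \left(\left(-2\right) \frac{1}{10}\right)^{2} - 41 = 14 \left(- \frac{1}{5}\right)^{2} - 41 = 14 \cdot \frac{1}{25} - 41 = \frac{14}{25} - 41 = - \frac{1011}{25}$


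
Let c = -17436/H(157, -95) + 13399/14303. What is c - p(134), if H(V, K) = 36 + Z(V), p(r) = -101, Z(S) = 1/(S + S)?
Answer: -61824839302/161695415 ≈ -382.35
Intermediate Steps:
Z(S) = 1/(2*S)
H(V, K) = 36 + 1/(2*V)
c = -78156076217/161695415 (c = -17436/(36 + (1/2)/157) + 13399/14303 = -17436/(36 + (1/2)*(1/157)) + 13399*(1/14303) = -17436/(36 + 1/314) + 13399/14303 = -17436/11305/314 + 13399/14303 = -17436*314/11305 + 13399/14303 = -5474904/11305 + 13399/14303 = -78156076217/161695415 ≈ -483.35)
c - p(134) = -78156076217/161695415 - 1*(-101) = -78156076217/161695415 + 101 = -61824839302/161695415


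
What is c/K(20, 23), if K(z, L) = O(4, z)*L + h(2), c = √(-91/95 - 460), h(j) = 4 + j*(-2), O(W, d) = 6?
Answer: I*√4160145/13110 ≈ 0.15558*I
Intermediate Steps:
h(j) = 4 - 2*j
c = I*√4160145/95 (c = √(-91*1/95 - 460) = √(-91/95 - 460) = √(-43791/95) = I*√4160145/95 ≈ 21.47*I)
K(z, L) = 6*L (K(z, L) = 6*L + (4 - 2*2) = 6*L + (4 - 4) = 6*L + 0 = 6*L)
c/K(20, 23) = (I*√4160145/95)/((6*23)) = (I*√4160145/95)/138 = (I*√4160145/95)*(1/138) = I*√4160145/13110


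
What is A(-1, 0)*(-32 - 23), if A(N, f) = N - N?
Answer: 0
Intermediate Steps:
A(N, f) = 0
A(-1, 0)*(-32 - 23) = 0*(-32 - 23) = 0*(-55) = 0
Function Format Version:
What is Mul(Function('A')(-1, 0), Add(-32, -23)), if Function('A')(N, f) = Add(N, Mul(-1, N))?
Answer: 0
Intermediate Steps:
Function('A')(N, f) = 0
Mul(Function('A')(-1, 0), Add(-32, -23)) = Mul(0, Add(-32, -23)) = Mul(0, -55) = 0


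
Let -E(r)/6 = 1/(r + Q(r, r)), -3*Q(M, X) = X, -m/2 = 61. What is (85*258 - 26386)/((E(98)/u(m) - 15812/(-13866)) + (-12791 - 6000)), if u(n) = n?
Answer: 369362064288/1557509217335 ≈ 0.23715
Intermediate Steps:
m = -122 (m = -2*61 = -122)
Q(M, X) = -X/3
E(r) = -9/r (E(r) = -6/(r - r/3) = -6*3/(2*r) = -9/r)
(85*258 - 26386)/((E(98)/u(m) - 15812/(-13866)) + (-12791 - 6000)) = (85*258 - 26386)/((-9/98/(-122) - 15812/(-13866)) + (-12791 - 6000)) = (21930 - 26386)/((-9*1/98*(-1/122) - 15812*(-1/13866)) - 18791) = -4456/((-9/98*(-1/122) + 7906/6933) - 18791) = -4456/((9/11956 + 7906/6933) - 18791) = -4456/(94586533/82890948 - 18791) = -4456/(-1557509217335/82890948) = -4456*(-82890948/1557509217335) = 369362064288/1557509217335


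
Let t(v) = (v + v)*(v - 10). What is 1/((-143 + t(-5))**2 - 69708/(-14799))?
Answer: 4933/264953 ≈ 0.018618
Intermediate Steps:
t(v) = 2*v*(-10 + v) (t(v) = (2*v)*(-10 + v) = 2*v*(-10 + v))
1/((-143 + t(-5))**2 - 69708/(-14799)) = 1/((-143 + 2*(-5)*(-10 - 5))**2 - 69708/(-14799)) = 1/((-143 + 2*(-5)*(-15))**2 - 69708*(-1/14799)) = 1/((-143 + 150)**2 + 23236/4933) = 1/(7**2 + 23236/4933) = 1/(49 + 23236/4933) = 1/(264953/4933) = 4933/264953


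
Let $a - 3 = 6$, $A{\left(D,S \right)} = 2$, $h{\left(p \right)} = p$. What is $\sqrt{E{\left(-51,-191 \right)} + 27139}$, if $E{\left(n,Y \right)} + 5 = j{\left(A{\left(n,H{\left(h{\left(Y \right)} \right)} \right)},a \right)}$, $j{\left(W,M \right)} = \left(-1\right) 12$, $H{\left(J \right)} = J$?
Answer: $\sqrt{27122} \approx 164.69$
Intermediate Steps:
$a = 9$ ($a = 3 + 6 = 9$)
$j{\left(W,M \right)} = -12$
$E{\left(n,Y \right)} = -17$ ($E{\left(n,Y \right)} = -5 - 12 = -17$)
$\sqrt{E{\left(-51,-191 \right)} + 27139} = \sqrt{-17 + 27139} = \sqrt{27122}$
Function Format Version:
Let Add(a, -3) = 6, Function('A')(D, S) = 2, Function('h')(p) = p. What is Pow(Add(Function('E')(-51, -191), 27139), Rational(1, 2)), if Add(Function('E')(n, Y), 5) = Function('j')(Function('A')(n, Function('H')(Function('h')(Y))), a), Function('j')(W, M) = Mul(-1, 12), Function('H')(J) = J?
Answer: Pow(27122, Rational(1, 2)) ≈ 164.69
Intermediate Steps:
a = 9 (a = Add(3, 6) = 9)
Function('j')(W, M) = -12
Function('E')(n, Y) = -17 (Function('E')(n, Y) = Add(-5, -12) = -17)
Pow(Add(Function('E')(-51, -191), 27139), Rational(1, 2)) = Pow(Add(-17, 27139), Rational(1, 2)) = Pow(27122, Rational(1, 2))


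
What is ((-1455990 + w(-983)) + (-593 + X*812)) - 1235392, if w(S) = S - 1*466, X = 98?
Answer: -2613848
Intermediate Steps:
w(S) = -466 + S (w(S) = S - 466 = -466 + S)
((-1455990 + w(-983)) + (-593 + X*812)) - 1235392 = ((-1455990 + (-466 - 983)) + (-593 + 98*812)) - 1235392 = ((-1455990 - 1449) + (-593 + 79576)) - 1235392 = (-1457439 + 78983) - 1235392 = -1378456 - 1235392 = -2613848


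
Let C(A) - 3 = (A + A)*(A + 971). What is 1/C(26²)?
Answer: 1/2226747 ≈ 4.4909e-7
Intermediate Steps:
C(A) = 3 + 2*A*(971 + A) (C(A) = 3 + (A + A)*(A + 971) = 3 + (2*A)*(971 + A) = 3 + 2*A*(971 + A))
1/C(26²) = 1/(3 + 2*(26²)² + 1942*26²) = 1/(3 + 2*676² + 1942*676) = 1/(3 + 2*456976 + 1312792) = 1/(3 + 913952 + 1312792) = 1/2226747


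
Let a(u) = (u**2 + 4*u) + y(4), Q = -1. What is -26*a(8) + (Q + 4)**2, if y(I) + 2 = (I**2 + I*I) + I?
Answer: -3371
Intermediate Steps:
y(I) = -2 + I + 2*I**2 (y(I) = -2 + ((I**2 + I*I) + I) = -2 + ((I**2 + I**2) + I) = -2 + (2*I**2 + I) = -2 + (I + 2*I**2) = -2 + I + 2*I**2)
a(u) = 34 + u**2 + 4*u (a(u) = (u**2 + 4*u) + (-2 + 4 + 2*4**2) = (u**2 + 4*u) + (-2 + 4 + 2*16) = (u**2 + 4*u) + (-2 + 4 + 32) = (u**2 + 4*u) + 34 = 34 + u**2 + 4*u)
-26*a(8) + (Q + 4)**2 = -26*(34 + 8**2 + 4*8) + (-1 + 4)**2 = -26*(34 + 64 + 32) + 3**2 = -26*130 + 9 = -3380 + 9 = -3371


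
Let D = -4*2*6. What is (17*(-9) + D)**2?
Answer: 40401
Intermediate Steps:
D = -48 (D = -8*6 = -48)
(17*(-9) + D)**2 = (17*(-9) - 48)**2 = (-153 - 48)**2 = (-201)**2 = 40401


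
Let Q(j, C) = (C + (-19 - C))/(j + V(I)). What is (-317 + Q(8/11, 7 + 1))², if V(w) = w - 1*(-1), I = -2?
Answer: 550564/9 ≈ 61174.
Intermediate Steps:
V(w) = 1 + w (V(w) = w + 1 = 1 + w)
Q(j, C) = -19/(-1 + j) (Q(j, C) = (C + (-19 - C))/(j + (1 - 2)) = -19/(j - 1) = -19/(-1 + j))
(-317 + Q(8/11, 7 + 1))² = (-317 - 19/(-1 + 8/11))² = (-317 - 19/(-3/11))² = (-317 - 19*(-11/3))² = (-317 + 209/3)² = (-742/3)² = 550564/9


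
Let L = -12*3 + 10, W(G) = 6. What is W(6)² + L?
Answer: 10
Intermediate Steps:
L = -26 (L = -36 + 10 = -26)
W(6)² + L = 6² - 26 = 36 - 26 = 10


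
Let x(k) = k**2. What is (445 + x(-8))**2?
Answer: 259081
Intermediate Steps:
(445 + x(-8))**2 = (445 + (-8)**2)**2 = (445 + 64)**2 = 509**2 = 259081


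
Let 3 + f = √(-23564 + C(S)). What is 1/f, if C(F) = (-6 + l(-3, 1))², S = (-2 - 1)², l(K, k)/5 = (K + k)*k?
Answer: -3/23317 - 2*I*√5827/23317 ≈ -0.00012866 - 0.0065476*I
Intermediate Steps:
l(K, k) = 5*k*(K + k) (l(K, k) = 5*((K + k)*k) = 5*(k*(K + k)) = 5*k*(K + k))
S = 9 (S = (-3)² = 9)
C(F) = 256 (C(F) = (-6 + 5*1*(-3 + 1))² = (-6 + 5*1*(-2))² = (-6 - 10)² = (-16)² = 256)
f = -3 + 2*I*√5827 (f = -3 + √(-23564 + 256) = -3 + √(-23308) = -3 + 2*I*√5827 ≈ -3.0 + 152.67*I)
1/f = 1/(-3 + 2*I*√5827)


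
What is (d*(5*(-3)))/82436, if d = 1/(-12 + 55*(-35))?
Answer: 15/159678532 ≈ 9.3939e-8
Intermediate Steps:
d = -1/1937 (d = 1/(-12 - 1925) = 1/(-1937) = -1/1937 ≈ -0.00051626)
(d*(5*(-3)))/82436 = -5*(-3)/1937/82436 = -1/1937*(-15)*(1/82436) = (15/1937)*(1/82436) = 15/159678532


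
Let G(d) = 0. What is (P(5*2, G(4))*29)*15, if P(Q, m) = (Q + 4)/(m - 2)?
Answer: -3045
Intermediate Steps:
P(Q, m) = (4 + Q)/(-2 + m)
(P(5*2, G(4))*29)*15 = (((4 + 5*2)/(-2 + 0))*29)*15 = (((4 + 10)/(-2))*29)*15 = (-½*14*29)*15 = -7*29*15 = -203*15 = -3045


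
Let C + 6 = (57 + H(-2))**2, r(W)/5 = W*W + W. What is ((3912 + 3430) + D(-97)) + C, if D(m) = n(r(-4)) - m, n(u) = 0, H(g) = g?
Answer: 10458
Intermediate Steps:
r(W) = 5*W + 5*W**2 (r(W) = 5*(W*W + W) = 5*(W**2 + W) = 5*(W + W**2) = 5*W + 5*W**2)
C = 3019 (C = -6 + (57 - 2)**2 = -6 + 55**2 = -6 + 3025 = 3019)
D(m) = -m (D(m) = 0 - m = -m)
((3912 + 3430) + D(-97)) + C = ((3912 + 3430) - 1*(-97)) + 3019 = (7342 + 97) + 3019 = 7439 + 3019 = 10458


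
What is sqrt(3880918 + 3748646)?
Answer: 2*sqrt(1907391) ≈ 2762.2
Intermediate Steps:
sqrt(3880918 + 3748646) = sqrt(7629564) = 2*sqrt(1907391)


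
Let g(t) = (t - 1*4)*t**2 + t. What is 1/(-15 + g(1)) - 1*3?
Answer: -52/17 ≈ -3.0588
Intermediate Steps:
g(t) = t + t**2*(-4 + t) (g(t) = (t - 4)*t**2 + t = (-4 + t)*t**2 + t = t**2*(-4 + t) + t = t + t**2*(-4 + t))
1/(-15 + g(1)) - 1*3 = 1/(-15 + 1*(1 + 1**2 - 4*1)) - 1*3 = 1/(-15 + 1*(1 + 1 - 4)) - 3 = 1/(-15 + 1*(-2)) - 3 = 1/(-15 - 2) - 3 = 1/(-17) - 3 = -1/17 - 3 = -52/17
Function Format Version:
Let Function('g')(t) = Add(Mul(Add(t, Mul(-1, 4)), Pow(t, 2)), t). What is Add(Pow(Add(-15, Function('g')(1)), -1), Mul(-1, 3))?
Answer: Rational(-52, 17) ≈ -3.0588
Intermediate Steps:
Function('g')(t) = Add(t, Mul(Pow(t, 2), Add(-4, t))) (Function('g')(t) = Add(Mul(Add(t, -4), Pow(t, 2)), t) = Add(Mul(Add(-4, t), Pow(t, 2)), t) = Add(Mul(Pow(t, 2), Add(-4, t)), t) = Add(t, Mul(Pow(t, 2), Add(-4, t))))
Add(Pow(Add(-15, Function('g')(1)), -1), Mul(-1, 3)) = Add(Pow(Add(-15, Mul(1, Add(1, Pow(1, 2), Mul(-4, 1)))), -1), Mul(-1, 3)) = Add(Pow(Add(-15, Mul(1, Add(1, 1, -4))), -1), -3) = Add(Pow(Add(-15, Mul(1, -2)), -1), -3) = Add(Pow(Add(-15, -2), -1), -3) = Add(Pow(-17, -1), -3) = Add(Rational(-1, 17), -3) = Rational(-52, 17)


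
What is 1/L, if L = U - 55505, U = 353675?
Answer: 1/298170 ≈ 3.3538e-6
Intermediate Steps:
L = 298170 (L = 353675 - 55505 = 298170)
1/L = 1/298170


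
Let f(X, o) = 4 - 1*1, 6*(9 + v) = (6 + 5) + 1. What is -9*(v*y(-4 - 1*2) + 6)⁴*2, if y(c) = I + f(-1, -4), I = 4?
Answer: -61538418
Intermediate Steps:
v = -7 (v = -9 + ((6 + 5) + 1)/6 = -9 + (11 + 1)/6 = -9 + (⅙)*12 = -9 + 2 = -7)
f(X, o) = 3 (f(X, o) = 4 - 1 = 3)
y(c) = 7 (y(c) = 4 + 3 = 7)
-9*(v*y(-4 - 1*2) + 6)⁴*2 = -9*(-7*7 + 6)⁴*2 = -9*(-49 + 6)⁴*2 = -9*(-43)⁴*2 = -9*3418801*2 = -30769209*2 = -61538418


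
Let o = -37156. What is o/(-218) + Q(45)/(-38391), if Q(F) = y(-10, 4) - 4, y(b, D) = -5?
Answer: 237742993/1394873 ≈ 170.44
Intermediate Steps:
Q(F) = -9 (Q(F) = -5 - 4 = -9)
o/(-218) + Q(45)/(-38391) = -37156/(-218) - 9/(-38391) = -37156*(-1/218) - 9*(-1/38391) = 18578/109 + 3/12797 = 237742993/1394873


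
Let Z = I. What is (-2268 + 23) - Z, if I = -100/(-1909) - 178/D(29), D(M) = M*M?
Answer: -3604022203/1605469 ≈ -2244.8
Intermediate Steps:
D(M) = M²
I = -255702/1605469 (I = -100/(-1909) - 178/(29²) = -100*(-1/1909) - 178/841 = 100/1909 - 178*1/841 = 100/1909 - 178/841 = -255702/1605469 ≈ -0.15927)
Z = -255702/1605469 ≈ -0.15927
(-2268 + 23) - Z = (-2268 + 23) - 1*(-255702/1605469) = -2245 + 255702/1605469 = -3604022203/1605469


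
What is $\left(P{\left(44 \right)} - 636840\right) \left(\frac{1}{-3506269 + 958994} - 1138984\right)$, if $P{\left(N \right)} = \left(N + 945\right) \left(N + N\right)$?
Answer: $\frac{1595160957080578608}{2547275} \approx 6.2622 \cdot 10^{11}$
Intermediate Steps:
$P{\left(N \right)} = 2 N \left(945 + N\right)$ ($P{\left(N \right)} = \left(945 + N\right) 2 N = 2 N \left(945 + N\right)$)
$\left(P{\left(44 \right)} - 636840\right) \left(\frac{1}{-3506269 + 958994} - 1138984\right) = \left(2 \cdot 44 \left(945 + 44\right) - 636840\right) \left(\frac{1}{-3506269 + 958994} - 1138984\right) = \left(2 \cdot 44 \cdot 989 - 636840\right) \left(\frac{1}{-2547275} - 1138984\right) = \left(87032 - 636840\right) \left(- \frac{1}{2547275} - 1138984\right) = \left(-549808\right) \left(- \frac{2901305468601}{2547275}\right) = \frac{1595160957080578608}{2547275}$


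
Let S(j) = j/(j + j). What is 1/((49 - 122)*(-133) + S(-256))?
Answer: 2/19419 ≈ 0.00010299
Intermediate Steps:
S(j) = 1/2 (S(j) = j/((2*j)) = j*(1/(2*j)) = 1/2)
1/((49 - 122)*(-133) + S(-256)) = 1/((49 - 122)*(-133) + 1/2) = 1/(-73*(-133) + 1/2) = 1/(9709 + 1/2) = 1/(19419/2) = 2/19419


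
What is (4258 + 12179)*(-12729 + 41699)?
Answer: 476179890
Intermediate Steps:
(4258 + 12179)*(-12729 + 41699) = 16437*28970 = 476179890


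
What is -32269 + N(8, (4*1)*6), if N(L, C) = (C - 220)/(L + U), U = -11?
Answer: -96611/3 ≈ -32204.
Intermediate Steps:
N(L, C) = (-220 + C)/(-11 + L) (N(L, C) = (C - 220)/(L - 11) = (-220 + C)/(-11 + L))
-32269 + N(8, (4*1)*6) = -32269 + (-220 + (4*1)*6)/(-11 + 8) = -32269 + (-220 + 4*6)/(-3) = -32269 - (-220 + 24)/3 = -32269 - ⅓*(-196) = -32269 + 196/3 = -96611/3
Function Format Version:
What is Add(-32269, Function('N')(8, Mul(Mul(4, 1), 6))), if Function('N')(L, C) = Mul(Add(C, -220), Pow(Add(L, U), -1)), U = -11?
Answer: Rational(-96611, 3) ≈ -32204.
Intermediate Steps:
Function('N')(L, C) = Mul(Pow(Add(-11, L), -1), Add(-220, C)) (Function('N')(L, C) = Mul(Add(C, -220), Pow(Add(L, -11), -1)) = Mul(Add(-220, C), Pow(Add(-11, L), -1)) = Mul(Pow(Add(-11, L), -1), Add(-220, C)))
Add(-32269, Function('N')(8, Mul(Mul(4, 1), 6))) = Add(-32269, Mul(Pow(Add(-11, 8), -1), Add(-220, Mul(Mul(4, 1), 6)))) = Add(-32269, Mul(Pow(-3, -1), Add(-220, Mul(4, 6)))) = Add(-32269, Mul(Rational(-1, 3), Add(-220, 24))) = Add(-32269, Mul(Rational(-1, 3), -196)) = Add(-32269, Rational(196, 3)) = Rational(-96611, 3)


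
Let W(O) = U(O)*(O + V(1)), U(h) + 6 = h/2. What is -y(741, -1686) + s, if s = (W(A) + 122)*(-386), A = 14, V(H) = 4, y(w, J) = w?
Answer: -54781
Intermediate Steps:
U(h) = -6 + h/2
W(O) = (-6 + O/2)*(4 + O) (W(O) = (-6 + O/2)*(O + 4) = (-6 + O/2)*(4 + O))
s = -54040 (s = ((-12 + 14)*(4 + 14)/2 + 122)*(-386) = ((1/2)*2*18 + 122)*(-386) = (18 + 122)*(-386) = 140*(-386) = -54040)
-y(741, -1686) + s = -1*741 - 54040 = -741 - 54040 = -54781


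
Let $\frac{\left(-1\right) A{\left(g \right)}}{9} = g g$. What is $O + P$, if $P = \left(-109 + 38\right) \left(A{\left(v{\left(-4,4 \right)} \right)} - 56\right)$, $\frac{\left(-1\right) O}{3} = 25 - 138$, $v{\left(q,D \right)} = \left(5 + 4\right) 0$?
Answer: $4315$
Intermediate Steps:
$v{\left(q,D \right)} = 0$ ($v{\left(q,D \right)} = 9 \cdot 0 = 0$)
$A{\left(g \right)} = - 9 g^{2}$ ($A{\left(g \right)} = - 9 g g = - 9 g^{2}$)
$O = 339$ ($O = - 3 \left(25 - 138\right) = \left(-3\right) \left(-113\right) = 339$)
$P = 3976$ ($P = \left(-109 + 38\right) \left(- 9 \cdot 0^{2} - 56\right) = - 71 \left(\left(-9\right) 0 - 56\right) = - 71 \left(0 - 56\right) = \left(-71\right) \left(-56\right) = 3976$)
$O + P = 339 + 3976 = 4315$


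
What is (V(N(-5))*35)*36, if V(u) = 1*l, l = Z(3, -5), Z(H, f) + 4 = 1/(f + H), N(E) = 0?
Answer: -5670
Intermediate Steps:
Z(H, f) = -4 + 1/(H + f) (Z(H, f) = -4 + 1/(f + H) = -4 + 1/(H + f))
l = -9/2 (l = (1 - 4*3 - 4*(-5))/(3 - 5) = (1 - 12 + 20)/(-2) = -½*9 = -9/2 ≈ -4.5000)
V(u) = -9/2 (V(u) = 1*(-9/2) = -9/2)
(V(N(-5))*35)*36 = -9/2*35*36 = -315/2*36 = -5670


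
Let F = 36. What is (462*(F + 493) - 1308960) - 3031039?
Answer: -4095601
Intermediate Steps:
(462*(F + 493) - 1308960) - 3031039 = (462*(36 + 493) - 1308960) - 3031039 = (462*529 - 1308960) - 3031039 = (244398 - 1308960) - 3031039 = -1064562 - 3031039 = -4095601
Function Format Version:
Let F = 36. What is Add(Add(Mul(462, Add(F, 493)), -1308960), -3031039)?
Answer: -4095601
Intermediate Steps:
Add(Add(Mul(462, Add(F, 493)), -1308960), -3031039) = Add(Add(Mul(462, Add(36, 493)), -1308960), -3031039) = Add(Add(Mul(462, 529), -1308960), -3031039) = Add(Add(244398, -1308960), -3031039) = Add(-1064562, -3031039) = -4095601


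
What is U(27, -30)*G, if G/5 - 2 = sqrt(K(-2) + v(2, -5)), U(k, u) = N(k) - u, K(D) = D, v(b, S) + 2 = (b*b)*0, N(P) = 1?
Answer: 310 + 310*I ≈ 310.0 + 310.0*I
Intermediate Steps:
v(b, S) = -2 (v(b, S) = -2 + (b*b)*0 = -2 + b**2*0 = -2 + 0 = -2)
U(k, u) = 1 - u
G = 10 + 10*I (G = 10 + 5*sqrt(-2 - 2) = 10 + 5*sqrt(-4) = 10 + 5*(2*I) = 10 + 10*I ≈ 10.0 + 10.0*I)
U(27, -30)*G = (1 - 1*(-30))*(10 + 10*I) = (1 + 30)*(10 + 10*I) = 31*(10 + 10*I) = 310 + 310*I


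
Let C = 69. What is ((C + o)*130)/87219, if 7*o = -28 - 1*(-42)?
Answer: 9230/87219 ≈ 0.10583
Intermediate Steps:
o = 2 (o = (-28 - 1*(-42))/7 = (-28 + 42)/7 = (⅐)*14 = 2)
((C + o)*130)/87219 = ((69 + 2)*130)/87219 = (71*130)*(1/87219) = 9230*(1/87219) = 9230/87219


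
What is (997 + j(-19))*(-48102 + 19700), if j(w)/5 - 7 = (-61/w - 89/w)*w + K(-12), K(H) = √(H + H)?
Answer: -8009364 - 284020*I*√6 ≈ -8.0094e+6 - 6.957e+5*I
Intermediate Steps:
K(H) = √2*√H (K(H) = √(2*H) = √2*√H)
j(w) = -715 + 10*I*√6 (j(w) = 35 + 5*((-61/w - 89/w)*w + √2*√(-12)) = 35 + 5*((-150/w)*w + √2*(2*I*√3)) = 35 + 5*(-150 + 2*I*√6) = 35 + (-750 + 10*I*√6) = -715 + 10*I*√6)
(997 + j(-19))*(-48102 + 19700) = (997 + (-715 + 10*I*√6))*(-48102 + 19700) = (282 + 10*I*√6)*(-28402) = -8009364 - 284020*I*√6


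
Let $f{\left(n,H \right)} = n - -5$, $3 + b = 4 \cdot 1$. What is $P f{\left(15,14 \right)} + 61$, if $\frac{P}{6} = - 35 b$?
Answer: $-4139$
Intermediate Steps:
$b = 1$ ($b = -3 + 4 \cdot 1 = -3 + 4 = 1$)
$P = -210$ ($P = 6 \left(\left(-35\right) 1\right) = 6 \left(-35\right) = -210$)
$f{\left(n,H \right)} = 5 + n$ ($f{\left(n,H \right)} = n + 5 = 5 + n$)
$P f{\left(15,14 \right)} + 61 = - 210 \left(5 + 15\right) + 61 = \left(-210\right) 20 + 61 = -4200 + 61 = -4139$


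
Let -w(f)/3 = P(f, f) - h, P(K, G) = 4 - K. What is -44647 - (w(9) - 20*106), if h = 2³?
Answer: -42566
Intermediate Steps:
h = 8
w(f) = 12 + 3*f (w(f) = -3*((4 - f) - 1*8) = -3*((4 - f) - 8) = -3*(-4 - f) = 12 + 3*f)
-44647 - (w(9) - 20*106) = -44647 - ((12 + 3*9) - 20*106) = -44647 - ((12 + 27) - 2120) = -44647 - (39 - 2120) = -44647 - 1*(-2081) = -44647 + 2081 = -42566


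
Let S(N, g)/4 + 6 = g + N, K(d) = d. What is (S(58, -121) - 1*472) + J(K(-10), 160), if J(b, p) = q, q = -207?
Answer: -955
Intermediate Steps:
S(N, g) = -24 + 4*N + 4*g (S(N, g) = -24 + 4*(g + N) = -24 + 4*(N + g) = -24 + (4*N + 4*g) = -24 + 4*N + 4*g)
J(b, p) = -207
(S(58, -121) - 1*472) + J(K(-10), 160) = ((-24 + 4*58 + 4*(-121)) - 1*472) - 207 = ((-24 + 232 - 484) - 472) - 207 = (-276 - 472) - 207 = -748 - 207 = -955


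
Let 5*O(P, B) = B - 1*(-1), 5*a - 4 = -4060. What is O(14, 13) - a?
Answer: 814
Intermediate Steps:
a = -4056/5 (a = ⅘ + (⅕)*(-4060) = ⅘ - 812 = -4056/5 ≈ -811.20)
O(P, B) = ⅕ + B/5 (O(P, B) = (B - 1*(-1))/5 = (B + 1)/5 = (1 + B)/5 = ⅕ + B/5)
O(14, 13) - a = (⅕ + (⅕)*13) - 1*(-4056/5) = (⅕ + 13/5) + 4056/5 = 14/5 + 4056/5 = 814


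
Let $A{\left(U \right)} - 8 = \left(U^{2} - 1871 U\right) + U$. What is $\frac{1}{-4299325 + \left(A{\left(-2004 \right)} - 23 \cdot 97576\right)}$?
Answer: $\frac{1}{1219931} \approx 8.1972 \cdot 10^{-7}$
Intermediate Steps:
$A{\left(U \right)} = 8 + U^{2} - 1870 U$ ($A{\left(U \right)} = 8 + \left(\left(U^{2} - 1871 U\right) + U\right) = 8 + \left(U^{2} - 1870 U\right) = 8 + U^{2} - 1870 U$)
$\frac{1}{-4299325 + \left(A{\left(-2004 \right)} - 23 \cdot 97576\right)} = \frac{1}{-4299325 + \left(\left(8 + \left(-2004\right)^{2} - -3747480\right) - 23 \cdot 97576\right)} = \frac{1}{-4299325 + \left(\left(8 + 4016016 + 3747480\right) - 2244248\right)} = \frac{1}{-4299325 + \left(7763504 - 2244248\right)} = \frac{1}{-4299325 + 5519256} = \frac{1}{1219931}$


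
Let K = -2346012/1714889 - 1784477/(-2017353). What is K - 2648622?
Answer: -9163006073665388357/3459536468817 ≈ -2.6486e+6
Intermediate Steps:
K = -1672554368183/3459536468817 (K = -2346012*1/1714889 - 1784477*(-1/2017353) = -2346012/1714889 + 1784477/2017353 = -1672554368183/3459536468817 ≈ -0.48346)
K - 2648622 = -1672554368183/3459536468817 - 2648622 = -9163006073665388357/3459536468817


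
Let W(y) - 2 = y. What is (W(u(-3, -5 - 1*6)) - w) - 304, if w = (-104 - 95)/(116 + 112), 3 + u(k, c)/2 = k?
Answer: -71393/228 ≈ -313.13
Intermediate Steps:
u(k, c) = -6 + 2*k
W(y) = 2 + y
w = -199/228 ≈ -0.87281
(W(u(-3, -5 - 1*6)) - w) - 304 = ((2 + (-6 + 2*(-3))) - 1*(-199/228)) - 304 = ((2 + (-6 - 6)) + 199/228) - 304 = ((2 - 12) + 199/228) - 304 = (-10 + 199/228) - 304 = -2081/228 - 304 = -71393/228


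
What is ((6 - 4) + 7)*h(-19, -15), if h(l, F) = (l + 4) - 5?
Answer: -180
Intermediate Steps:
h(l, F) = -1 + l (h(l, F) = (4 + l) - 5 = -1 + l)
((6 - 4) + 7)*h(-19, -15) = ((6 - 4) + 7)*(-1 - 19) = (2 + 7)*(-20) = 9*(-20) = -180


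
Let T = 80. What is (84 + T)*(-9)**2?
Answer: 13284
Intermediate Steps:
(84 + T)*(-9)**2 = (84 + 80)*(-9)**2 = 164*81 = 13284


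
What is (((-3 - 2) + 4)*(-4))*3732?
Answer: 14928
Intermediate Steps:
(((-3 - 2) + 4)*(-4))*3732 = ((-5 + 4)*(-4))*3732 = -1*(-4)*3732 = 4*3732 = 14928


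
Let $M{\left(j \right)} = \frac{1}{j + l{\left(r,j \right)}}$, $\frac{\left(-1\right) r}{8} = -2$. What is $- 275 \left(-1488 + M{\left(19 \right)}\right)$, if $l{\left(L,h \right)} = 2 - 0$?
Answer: $\frac{8592925}{21} \approx 4.0919 \cdot 10^{5}$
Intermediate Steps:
$r = 16$ ($r = \left(-8\right) \left(-2\right) = 16$)
$l{\left(L,h \right)} = 2$ ($l{\left(L,h \right)} = 2 + 0 = 2$)
$M{\left(j \right)} = \frac{1}{2 + j}$ ($M{\left(j \right)} = \frac{1}{j + 2} = \frac{1}{2 + j}$)
$- 275 \left(-1488 + M{\left(19 \right)}\right) = - 275 \left(-1488 + \frac{1}{2 + 19}\right) = - 275 \left(-1488 + \frac{1}{21}\right) = \left(-275\right) \left(- \frac{31247}{21}\right) = \frac{8592925}{21}$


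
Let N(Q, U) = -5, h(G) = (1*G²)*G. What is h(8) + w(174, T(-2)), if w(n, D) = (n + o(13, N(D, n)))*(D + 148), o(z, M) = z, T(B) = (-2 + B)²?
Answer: 31180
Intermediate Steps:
h(G) = G³ (h(G) = G²*G = G³)
w(n, D) = (13 + n)*(148 + D) (w(n, D) = (n + 13)*(D + 148) = (13 + n)*(148 + D))
h(8) + w(174, T(-2)) = 8³ + (1924 + 13*(-2 - 2)² + 148*174 + (-2 - 2)²*174) = 512 + (1924 + 13*(-4)² + 25752 + (-4)²*174) = 512 + (1924 + 13*16 + 25752 + 16*174) = 512 + (1924 + 208 + 25752 + 2784) = 512 + 30668 = 31180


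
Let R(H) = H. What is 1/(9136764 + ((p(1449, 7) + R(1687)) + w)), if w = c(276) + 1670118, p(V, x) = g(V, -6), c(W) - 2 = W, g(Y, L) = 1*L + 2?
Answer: 1/10808843 ≈ 9.2517e-8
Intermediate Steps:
g(Y, L) = 2 + L (g(Y, L) = L + 2 = 2 + L)
c(W) = 2 + W
p(V, x) = -4 (p(V, x) = 2 - 6 = -4)
w = 1670396 (w = (2 + 276) + 1670118 = 278 + 1670118 = 1670396)
1/(9136764 + ((p(1449, 7) + R(1687)) + w)) = 1/(9136764 + ((-4 + 1687) + 1670396)) = 1/(9136764 + (1683 + 1670396)) = 1/(9136764 + 1672079) = 1/10808843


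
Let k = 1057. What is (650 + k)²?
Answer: 2913849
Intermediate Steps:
(650 + k)² = (650 + 1057)² = 1707² = 2913849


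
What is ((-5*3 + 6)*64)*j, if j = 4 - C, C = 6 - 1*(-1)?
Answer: 1728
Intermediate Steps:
C = 7 (C = 6 + 1 = 7)
j = -3 (j = 4 - 1*7 = 4 - 7 = -3)
((-5*3 + 6)*64)*j = ((-5*3 + 6)*64)*(-3) = ((-15 + 6)*64)*(-3) = -9*64*(-3) = -576*(-3) = 1728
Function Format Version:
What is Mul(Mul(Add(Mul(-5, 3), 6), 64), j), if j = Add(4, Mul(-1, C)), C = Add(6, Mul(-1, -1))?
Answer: 1728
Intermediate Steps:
C = 7 (C = Add(6, 1) = 7)
j = -3 (j = Add(4, Mul(-1, 7)) = Add(4, -7) = -3)
Mul(Mul(Add(Mul(-5, 3), 6), 64), j) = Mul(Mul(Add(Mul(-5, 3), 6), 64), -3) = Mul(Mul(Add(-15, 6), 64), -3) = Mul(Mul(-9, 64), -3) = Mul(-576, -3) = 1728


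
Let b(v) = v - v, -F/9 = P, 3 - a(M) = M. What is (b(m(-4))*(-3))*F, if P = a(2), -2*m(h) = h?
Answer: 0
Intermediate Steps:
a(M) = 3 - M
m(h) = -h/2
P = 1 (P = 3 - 1*2 = 3 - 2 = 1)
F = -9 (F = -9*1 = -9)
b(v) = 0
(b(m(-4))*(-3))*F = (0*(-3))*(-9) = 0*(-9) = 0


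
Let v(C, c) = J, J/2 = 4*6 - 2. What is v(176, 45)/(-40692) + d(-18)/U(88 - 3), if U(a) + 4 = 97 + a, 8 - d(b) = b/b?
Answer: 69253/1810794 ≈ 0.038245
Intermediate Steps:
J = 44 (J = 2*(4*6 - 2) = 2*(24 - 2) = 2*22 = 44)
d(b) = 7 (d(b) = 8 - b/b = 8 - 1*1 = 8 - 1 = 7)
v(C, c) = 44
U(a) = 93 + a (U(a) = -4 + (97 + a) = 93 + a)
v(176, 45)/(-40692) + d(-18)/U(88 - 3) = 44/(-40692) + 7/(93 + (88 - 3)) = 44*(-1/40692) + 7/(93 + 85) = -11/10173 + 7/178 = 69253/1810794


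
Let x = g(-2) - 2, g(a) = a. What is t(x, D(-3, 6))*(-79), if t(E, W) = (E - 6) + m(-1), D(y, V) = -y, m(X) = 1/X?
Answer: 869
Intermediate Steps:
x = -4 (x = -2 - 2 = -4)
t(E, W) = -7 + E (t(E, W) = (E - 6) + 1/(-1) = (-6 + E) - 1 = -7 + E)
t(x, D(-3, 6))*(-79) = (-7 - 4)*(-79) = -11*(-79) = 869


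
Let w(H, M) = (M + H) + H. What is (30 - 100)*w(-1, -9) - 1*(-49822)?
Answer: 50592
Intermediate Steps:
w(H, M) = M + 2*H (w(H, M) = (H + M) + H = M + 2*H)
(30 - 100)*w(-1, -9) - 1*(-49822) = (30 - 100)*(-9 + 2*(-1)) - 1*(-49822) = -70*(-9 - 2) + 49822 = -70*(-11) + 49822 = 770 + 49822 = 50592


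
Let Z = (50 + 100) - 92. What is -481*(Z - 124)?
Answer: 31746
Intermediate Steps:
Z = 58 (Z = 150 - 92 = 58)
-481*(Z - 124) = -481*(58 - 124) = -481*(-66) = 31746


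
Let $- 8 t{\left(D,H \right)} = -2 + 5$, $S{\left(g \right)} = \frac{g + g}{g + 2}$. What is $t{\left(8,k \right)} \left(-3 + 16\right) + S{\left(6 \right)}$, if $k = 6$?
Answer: $- \frac{27}{8} \approx -3.375$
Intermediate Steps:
$S{\left(g \right)} = \frac{2 g}{2 + g}$
$t{\left(D,H \right)} = - \frac{3}{8}$ ($t{\left(D,H \right)} = - \frac{-2 + 5}{8} = \left(- \frac{1}{8}\right) 3 = - \frac{3}{8}$)
$t{\left(8,k \right)} \left(-3 + 16\right) + S{\left(6 \right)} = - \frac{3 \left(-3 + 16\right)}{8} + 2 \cdot 6 \frac{1}{2 + 6} = \left(- \frac{3}{8}\right) 13 + 2 \cdot 6 \cdot \frac{1}{8} = - \frac{39}{8} + 2 \cdot 6 \cdot \frac{1}{8} = - \frac{39}{8} + \frac{3}{2} = - \frac{27}{8}$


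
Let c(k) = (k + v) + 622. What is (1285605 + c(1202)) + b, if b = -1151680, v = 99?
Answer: 135848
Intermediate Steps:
c(k) = 721 + k (c(k) = (k + 99) + 622 = (99 + k) + 622 = 721 + k)
(1285605 + c(1202)) + b = (1285605 + (721 + 1202)) - 1151680 = (1285605 + 1923) - 1151680 = 1287528 - 1151680 = 135848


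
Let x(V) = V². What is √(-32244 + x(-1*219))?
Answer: 13*√93 ≈ 125.37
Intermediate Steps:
√(-32244 + x(-1*219)) = √(-32244 + (-1*219)²) = √(-32244 + (-219)²) = √(-32244 + 47961) = √15717 = 13*√93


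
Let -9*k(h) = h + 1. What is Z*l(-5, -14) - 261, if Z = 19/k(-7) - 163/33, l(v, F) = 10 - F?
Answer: 3349/11 ≈ 304.45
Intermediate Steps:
k(h) = -⅑ - h/9 (k(h) = -(h + 1)/9 = -(1 + h)/9 = -⅑ - h/9)
Z = 1555/66 (Z = 19/(-⅑ - ⅑*(-7)) - 163/33 = 19/(-⅑ + 7/9) - 163*1/33 = 19/(⅔) - 163/33 = 19*(3/2) - 163/33 = 57/2 - 163/33 = 1555/66 ≈ 23.561)
Z*l(-5, -14) - 261 = 1555*(10 - 1*(-14))/66 - 261 = 1555*(10 + 14)/66 - 261 = (1555/66)*24 - 261 = 6220/11 - 261 = 3349/11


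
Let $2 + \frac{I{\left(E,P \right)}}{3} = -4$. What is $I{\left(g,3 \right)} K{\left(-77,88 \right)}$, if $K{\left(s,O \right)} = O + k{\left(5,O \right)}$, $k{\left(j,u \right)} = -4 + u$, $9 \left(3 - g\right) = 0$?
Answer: $-3096$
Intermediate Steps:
$g = 3$ ($g = 3 - 0 = 3 + 0 = 3$)
$I{\left(E,P \right)} = -18$ ($I{\left(E,P \right)} = -6 + 3 \left(-4\right) = -6 - 12 = -18$)
$K{\left(s,O \right)} = -4 + 2 O$ ($K{\left(s,O \right)} = O + \left(-4 + O\right) = -4 + 2 O$)
$I{\left(g,3 \right)} K{\left(-77,88 \right)} = - 18 \left(-4 + 2 \cdot 88\right) = - 18 \left(-4 + 176\right) = \left(-18\right) 172 = -3096$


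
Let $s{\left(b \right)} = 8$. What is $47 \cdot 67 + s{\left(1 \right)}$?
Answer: $3157$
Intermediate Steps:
$47 \cdot 67 + s{\left(1 \right)} = 47 \cdot 67 + 8 = 3149 + 8 = 3157$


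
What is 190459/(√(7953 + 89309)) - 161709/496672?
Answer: -161709/496672 + 190459*√97262/97262 ≈ 610.38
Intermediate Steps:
190459/(√(7953 + 89309)) - 161709/496672 = 190459/(√97262) - 161709*1/496672 = 190459*(√97262/97262) - 161709/496672 = 190459*√97262/97262 - 161709/496672 = -161709/496672 + 190459*√97262/97262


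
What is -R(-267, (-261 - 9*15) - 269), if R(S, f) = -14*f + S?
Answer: -9043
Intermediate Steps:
R(S, f) = S - 14*f
-R(-267, (-261 - 9*15) - 269) = -(-267 - 14*((-261 - 9*15) - 269)) = -(-267 - 14*((-261 - 135) - 269)) = -(-267 - 14*(-396 - 269)) = -(-267 - 14*(-665)) = -(-267 + 9310) = -1*9043 = -9043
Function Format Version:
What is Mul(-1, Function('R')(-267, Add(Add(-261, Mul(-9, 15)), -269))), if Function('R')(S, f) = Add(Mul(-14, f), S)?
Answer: -9043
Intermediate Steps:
Function('R')(S, f) = Add(S, Mul(-14, f))
Mul(-1, Function('R')(-267, Add(Add(-261, Mul(-9, 15)), -269))) = Mul(-1, Add(-267, Mul(-14, Add(Add(-261, Mul(-9, 15)), -269)))) = Mul(-1, Add(-267, Mul(-14, Add(Add(-261, -135), -269)))) = Mul(-1, Add(-267, Mul(-14, Add(-396, -269)))) = Mul(-1, Add(-267, Mul(-14, -665))) = Mul(-1, Add(-267, 9310)) = Mul(-1, 9043) = -9043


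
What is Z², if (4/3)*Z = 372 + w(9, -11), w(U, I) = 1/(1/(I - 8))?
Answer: 1121481/16 ≈ 70093.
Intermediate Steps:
w(U, I) = -8 + I (w(U, I) = 1/(1/(-8 + I)) = -8 + I)
Z = 1059/4 (Z = 3*(372 + (-8 - 11))/4 = 3*(372 - 19)/4 = (¾)*353 = 1059/4 ≈ 264.75)
Z² = (1059/4)² = 1121481/16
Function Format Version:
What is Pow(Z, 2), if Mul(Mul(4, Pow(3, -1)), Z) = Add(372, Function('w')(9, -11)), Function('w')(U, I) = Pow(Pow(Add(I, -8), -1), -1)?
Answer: Rational(1121481, 16) ≈ 70093.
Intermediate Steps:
Function('w')(U, I) = Add(-8, I) (Function('w')(U, I) = Pow(Pow(Add(-8, I), -1), -1) = Add(-8, I))
Z = Rational(1059, 4) (Z = Mul(Rational(3, 4), Add(372, Add(-8, -11))) = Mul(Rational(3, 4), Add(372, -19)) = Mul(Rational(3, 4), 353) = Rational(1059, 4) ≈ 264.75)
Pow(Z, 2) = Pow(Rational(1059, 4), 2) = Rational(1121481, 16)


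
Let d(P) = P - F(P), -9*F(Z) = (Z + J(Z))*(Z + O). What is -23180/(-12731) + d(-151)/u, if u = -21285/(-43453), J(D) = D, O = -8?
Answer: 8605401982979/812938005 ≈ 10586.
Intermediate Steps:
F(Z) = -2*Z*(-8 + Z)/9 (F(Z) = -(Z + Z)*(Z - 8)/9 = -2*Z*(-8 + Z)/9)
d(P) = P - 2*P*(8 - P)/9
u = 21285/43453 (u = -21285*(-1/43453) = 21285/43453 ≈ 0.48984)
-23180/(-12731) + d(-151)/u = -23180/(-12731) + ((1/9)*(-151)*(-7 + 2*(-151)))/(21285/43453) = -23180*(-1/12731) + ((1/9)*(-151)*(-7 - 302))*(43453/21285) = 23180/12731 + ((1/9)*(-151)*(-309))*(43453/21285) = 23180/12731 + (15553/3)*(43453/21285) = 23180/12731 + 675824509/63855 = 8605401982979/812938005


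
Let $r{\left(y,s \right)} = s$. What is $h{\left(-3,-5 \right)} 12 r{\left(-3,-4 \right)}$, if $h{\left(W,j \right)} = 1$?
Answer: $-48$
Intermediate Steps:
$h{\left(-3,-5 \right)} 12 r{\left(-3,-4 \right)} = 1 \cdot 12 \left(-4\right) = 12 \left(-4\right) = -48$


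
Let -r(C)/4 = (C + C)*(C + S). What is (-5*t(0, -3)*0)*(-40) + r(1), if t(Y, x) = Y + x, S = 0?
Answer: -8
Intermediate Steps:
r(C) = -8*C² (r(C) = -4*(C + C)*(C + 0) = -4*2*C*C = -8*C²)
(-5*t(0, -3)*0)*(-40) + r(1) = (-5*(0 - 3)*0)*(-40) - 8*1² = (-5*(-3)*0)*(-40) - 8*1 = (15*0)*(-40) - 8 = 0*(-40) - 8 = 0 - 8 = -8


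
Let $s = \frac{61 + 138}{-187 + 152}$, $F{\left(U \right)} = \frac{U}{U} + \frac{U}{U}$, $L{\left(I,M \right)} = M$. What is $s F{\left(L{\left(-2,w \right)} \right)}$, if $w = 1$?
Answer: $- \frac{398}{35} \approx -11.371$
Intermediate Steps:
$F{\left(U \right)} = 2$ ($F{\left(U \right)} = 1 + 1 = 2$)
$s = - \frac{199}{35}$ ($s = \frac{199}{-35} = 199 \left(- \frac{1}{35}\right) = - \frac{199}{35} \approx -5.6857$)
$s F{\left(L{\left(-2,w \right)} \right)} = \left(- \frac{199}{35}\right) 2 = - \frac{398}{35}$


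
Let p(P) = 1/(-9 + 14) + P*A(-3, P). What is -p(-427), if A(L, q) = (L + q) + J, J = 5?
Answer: -907376/5 ≈ -1.8148e+5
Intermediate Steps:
A(L, q) = 5 + L + q (A(L, q) = (L + q) + 5 = 5 + L + q)
p(P) = ⅕ + P*(2 + P) (p(P) = 1/(-9 + 14) + P*(5 - 3 + P) = 1/5 + P*(2 + P) = ⅕ + P*(2 + P))
-p(-427) = -(⅕ - 427*(2 - 427)) = -(⅕ - 427*(-425)) = -(⅕ + 181475) = -1*907376/5 = -907376/5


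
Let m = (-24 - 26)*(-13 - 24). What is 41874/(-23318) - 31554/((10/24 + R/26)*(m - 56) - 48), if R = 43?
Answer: -889307193/85495447 ≈ -10.402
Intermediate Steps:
m = 1850 (m = -50*(-37) = 1850)
41874/(-23318) - 31554/((10/24 + R/26)*(m - 56) - 48) = 41874/(-23318) - 31554/((10/24 + 43/26)*(1850 - 56) - 48) = 41874*(-1/23318) - 31554/((10*(1/24) + 43*(1/26))*1794 - 48) = -20937/11659 - 31554/((5/12 + 43/26)*1794 - 48) = -20937/11659 - 31554/((323/156)*1794 - 48) = -20937/11659 - 31554/(7429/2 - 48) = -20937/11659 - 31554/7333/2 = -20937/11659 - 31554*2/7333 = -20937/11659 - 63108/7333 = -889307193/85495447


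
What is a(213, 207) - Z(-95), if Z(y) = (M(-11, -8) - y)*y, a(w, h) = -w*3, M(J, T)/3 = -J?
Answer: 11521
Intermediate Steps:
M(J, T) = -3*J (M(J, T) = 3*(-J) = -3*J)
a(w, h) = -3*w
Z(y) = y*(33 - y) (Z(y) = (-3*(-11) - y)*y = (33 - y)*y = y*(33 - y))
a(213, 207) - Z(-95) = -3*213 - (-95)*(33 - 1*(-95)) = -639 - (-95)*(33 + 95) = -639 - (-95)*128 = -639 - 1*(-12160) = -639 + 12160 = 11521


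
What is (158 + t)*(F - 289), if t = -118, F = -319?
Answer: -24320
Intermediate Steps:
(158 + t)*(F - 289) = (158 - 118)*(-319 - 289) = 40*(-608) = -24320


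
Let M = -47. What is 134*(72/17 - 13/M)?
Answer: 483070/799 ≈ 604.59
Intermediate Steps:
134*(72/17 - 13/M) = 134*(72/17 - 13/(-47)) = 134*(72*(1/17) - 13*(-1/47)) = 134*(72/17 + 13/47) = 134*(3605/799) = 483070/799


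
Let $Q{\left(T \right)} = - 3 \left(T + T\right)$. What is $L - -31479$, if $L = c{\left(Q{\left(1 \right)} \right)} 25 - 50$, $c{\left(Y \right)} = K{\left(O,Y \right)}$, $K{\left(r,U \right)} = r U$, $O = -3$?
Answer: $31879$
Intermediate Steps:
$K{\left(r,U \right)} = U r$
$Q{\left(T \right)} = - 6 T$ ($Q{\left(T \right)} = - 3 \cdot 2 T = - 6 T$)
$c{\left(Y \right)} = - 3 Y$ ($c{\left(Y \right)} = Y \left(-3\right) = - 3 Y$)
$L = 400$ ($L = - 3 \left(\left(-6\right) 1\right) 25 - 50 = \left(-3\right) \left(-6\right) 25 - 50 = 18 \cdot 25 - 50 = 450 - 50 = 400$)
$L - -31479 = 400 - -31479 = 400 + 31479 = 31879$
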